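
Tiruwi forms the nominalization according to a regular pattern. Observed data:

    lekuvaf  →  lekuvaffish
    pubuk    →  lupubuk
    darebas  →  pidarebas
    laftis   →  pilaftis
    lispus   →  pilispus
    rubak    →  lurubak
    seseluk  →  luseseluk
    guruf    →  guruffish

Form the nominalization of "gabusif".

gabusiffish

guruf and pubuk both have last vowel 'u' yet inflect differently (guruffish, lupubuk), so the last vowel is not what conditions the rule; the final letter is.
"gabusif" ends in -f. The stems ending in -f (guruf → guruffish, lekuvaf → lekuvaffish) double the final consonant and add -ish.
So gabusif → gabusiffish.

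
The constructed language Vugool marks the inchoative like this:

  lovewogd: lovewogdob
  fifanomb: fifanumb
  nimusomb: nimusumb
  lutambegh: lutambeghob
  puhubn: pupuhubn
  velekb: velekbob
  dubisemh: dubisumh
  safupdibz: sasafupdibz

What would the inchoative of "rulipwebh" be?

rurulipwebh

fifanomb and velekb both end in -b yet inflect differently (fifanumb, velekbob), so the final letter is not what conditions the rule; the second-to-last letter is.
"rulipwebh" has second-to-last letter 'b'. The stems whose second-to-last letter is 'b' (safupdibz → sasafupdibz, puhubn → pupuhubn) repeat the first consonant+vowel as a prefix.
So rulipwebh → rurulipwebh.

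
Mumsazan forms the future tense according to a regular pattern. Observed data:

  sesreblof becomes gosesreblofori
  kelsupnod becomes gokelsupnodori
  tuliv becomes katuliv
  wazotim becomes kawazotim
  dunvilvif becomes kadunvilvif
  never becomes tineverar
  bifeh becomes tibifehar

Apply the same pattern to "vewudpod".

sesreblof and dunvilvif both end in -f yet inflect differently (gosesreblofori, kadunvilvif), so the final letter is not what conditions the rule; the last vowel is.
"vewudpod" has last vowel 'o'. The stems whose last vowel is 'o' (sesreblof → gosesreblofori, kelsupnod → gokelsupnodori) add go- … -ori around the stem.
The other patterns: stems whose last vowel is 'i' add the prefix ka-; stems whose last vowel is 'e' add ti- … -ar around the stem.
So vewudpod → govewudpodori.

govewudpodori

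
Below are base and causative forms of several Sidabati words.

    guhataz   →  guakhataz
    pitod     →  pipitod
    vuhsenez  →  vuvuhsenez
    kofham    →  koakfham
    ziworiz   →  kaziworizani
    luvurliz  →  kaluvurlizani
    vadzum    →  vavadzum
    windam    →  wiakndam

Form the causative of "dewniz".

kadewnizani

guhataz and ziworiz both end in -z yet inflect differently (guakhataz, kaziworizani), so the final letter is not what conditions the rule; the last vowel is.
"dewniz" has last vowel 'i'. The stems whose last vowel is 'i' (ziworiz → kaziworizani, luvurliz → kaluvurlizani) add ka- … -ani around the stem.
So dewniz → kadewnizani.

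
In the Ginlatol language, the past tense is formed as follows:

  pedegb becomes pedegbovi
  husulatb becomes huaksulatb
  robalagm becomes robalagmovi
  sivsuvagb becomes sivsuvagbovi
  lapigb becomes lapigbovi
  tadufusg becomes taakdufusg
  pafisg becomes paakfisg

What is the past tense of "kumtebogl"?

kumteboglovi

pedegb and husulatb both end in -b yet inflect differently (pedegbovi, huaksulatb), so the final letter is not what conditions the rule; the second-to-last letter is.
"kumtebogl" has second-to-last letter 'g'. The stems whose second-to-last letter is 'g' (pedegb → pedegbovi, lapigb → lapigbovi, robalagm → robalagmovi) add -ovi.
The other pattern: stems whose second-to-last letter is 's' or 't' insert -ak- after the first vowel.
So kumtebogl → kumteboglovi.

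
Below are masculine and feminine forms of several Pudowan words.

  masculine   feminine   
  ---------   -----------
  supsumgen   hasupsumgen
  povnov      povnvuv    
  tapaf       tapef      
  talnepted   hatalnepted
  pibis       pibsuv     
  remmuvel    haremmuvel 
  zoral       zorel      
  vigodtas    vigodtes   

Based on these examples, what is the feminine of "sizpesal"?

remmuvel and zoral both end in -l yet inflect differently (haremmuvel, zorel), so the final letter is not what conditions the rule; the last vowel is.
"sizpesal" has last vowel 'a'. The stems whose last vowel is 'a' (zoral → zorel, tapaf → tapef, vigodtas → vigodtes) change the last vowel to 'e'.
The other patterns: stems whose last vowel is 'e' add the prefix ha-; stems whose last vowel is 'i' or 'o' delete the last vowel and add -uv.
So sizpesal → sizpesel.

sizpesel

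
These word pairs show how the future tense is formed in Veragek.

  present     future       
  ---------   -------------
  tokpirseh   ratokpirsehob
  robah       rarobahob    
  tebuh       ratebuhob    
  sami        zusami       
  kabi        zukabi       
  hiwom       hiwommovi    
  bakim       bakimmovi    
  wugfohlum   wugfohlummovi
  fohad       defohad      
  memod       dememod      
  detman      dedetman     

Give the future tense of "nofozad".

denofozad

sami and bakim both have last vowel 'i' yet inflect differently (zusami, bakimmovi), so the last vowel is not what conditions the rule; the final letter is.
"nofozad" ends in -d. The stems ending in -d (fohad → defohad, memod → dememod) add the prefix de-.
The other patterns: stems ending in -h add ra- … -ob around the stem; stems ending in -i add the prefix zu-; stems ending in -m double the final consonant and add -ovi.
So nofozad → denofozad.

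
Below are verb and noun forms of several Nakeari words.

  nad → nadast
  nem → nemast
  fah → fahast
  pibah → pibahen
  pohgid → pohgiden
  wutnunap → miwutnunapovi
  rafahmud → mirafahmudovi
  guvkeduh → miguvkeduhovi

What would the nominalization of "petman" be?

petmanen

fah and pibah both end in -h yet inflect differently (fahast, pibahen), so the final letter is not what conditions the rule; the number of vowels is.
"petman" has 2 vowels. The stems with 2 vowels (pibah → pibahen, pohgid → pohgiden) add -en.
The other patterns: stems with 1 vowel add -ast; stems with 3 vowels add mi- … -ovi around the stem.
So petman → petmanen.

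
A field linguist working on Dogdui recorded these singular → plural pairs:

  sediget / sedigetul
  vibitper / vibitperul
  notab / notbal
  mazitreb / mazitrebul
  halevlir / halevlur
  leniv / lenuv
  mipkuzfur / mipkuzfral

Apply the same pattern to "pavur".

pavral

"pavur" has last vowel 'u'. The one such stem in the data (mipkuzfur → mipkuzfral) deletes the last vowel and adds -al (as does notab), so the same rule applies.
So pavur → pavral.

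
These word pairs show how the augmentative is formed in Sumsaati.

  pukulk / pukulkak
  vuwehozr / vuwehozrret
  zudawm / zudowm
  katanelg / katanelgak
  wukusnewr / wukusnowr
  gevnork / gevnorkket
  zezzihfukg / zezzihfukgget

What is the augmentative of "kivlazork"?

"kivlazork" has second-to-last letter 'r'. The one such stem in the data (gevnork → gevnorkket) doubles the final consonant and adds -et (as do zezzihfukg, vuwehozr), so the same rule applies.
So kivlazork → kivlazorkket.

kivlazorkket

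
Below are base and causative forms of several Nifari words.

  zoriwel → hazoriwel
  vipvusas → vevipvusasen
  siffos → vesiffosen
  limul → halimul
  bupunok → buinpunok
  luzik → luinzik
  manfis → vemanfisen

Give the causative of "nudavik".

nuindavik

"nudavik" ends in -k. The stems ending in -k (bupunok → buinpunok, luzik → luinzik) insert -in- after the first vowel.
The other patterns: stems ending in -l add the prefix ha-; stems ending in -s add ve- … -en around the stem.
So nudavik → nuindavik.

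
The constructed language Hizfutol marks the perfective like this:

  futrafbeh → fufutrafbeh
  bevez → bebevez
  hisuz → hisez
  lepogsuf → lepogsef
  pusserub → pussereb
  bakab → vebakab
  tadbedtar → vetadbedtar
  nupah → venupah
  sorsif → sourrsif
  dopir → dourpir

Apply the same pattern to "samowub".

samoweb

bevez and hisuz both end in -z yet inflect differently (bebevez, hisez), so the final letter is not what conditions the rule; the last vowel is.
"samowub" has last vowel 'u'. The stems whose last vowel is 'u' (hisuz → hisez, lepogsuf → lepogsef, pusserub → pussereb) change the last vowel to 'e'.
The other patterns: stems whose last vowel is 'e' repeat the first consonant+vowel as a prefix; stems whose last vowel is 'a' add the prefix ve-; stems whose last vowel is 'i' insert -ur- after the first vowel.
So samowub → samoweb.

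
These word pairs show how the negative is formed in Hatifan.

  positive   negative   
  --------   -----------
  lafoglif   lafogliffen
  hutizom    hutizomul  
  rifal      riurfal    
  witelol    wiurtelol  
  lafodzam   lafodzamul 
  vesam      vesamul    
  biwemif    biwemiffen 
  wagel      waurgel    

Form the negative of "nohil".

rifal and lafodzam both have last vowel 'a' yet inflect differently (riurfal, lafodzamul), so the last vowel is not what conditions the rule; the final letter is.
"nohil" ends in -l. The stems ending in -l (witelol → wiurtelol, rifal → riurfal, wagel → waurgel) insert -ur- after the first vowel.
So nohil → nourhil.

nourhil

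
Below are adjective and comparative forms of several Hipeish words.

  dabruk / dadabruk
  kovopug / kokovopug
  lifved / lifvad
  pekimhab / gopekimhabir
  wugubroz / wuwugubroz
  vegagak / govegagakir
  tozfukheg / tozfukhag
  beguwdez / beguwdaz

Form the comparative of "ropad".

goropadir

"ropad" has last vowel 'a'. The stems whose last vowel is 'a' (pekimhab → gopekimhabir, vegagak → govegagakir) add go- … -ir around the stem.
The other patterns: stems whose last vowel is 'e' change the last vowel to 'a'; stems whose last vowel is 'o' or 'u' repeat the first consonant+vowel as a prefix.
So ropad → goropadir.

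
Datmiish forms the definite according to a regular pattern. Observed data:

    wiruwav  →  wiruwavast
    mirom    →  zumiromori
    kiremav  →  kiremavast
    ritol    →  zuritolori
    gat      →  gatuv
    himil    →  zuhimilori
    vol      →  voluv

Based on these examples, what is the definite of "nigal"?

"nigal" has 2 vowels. The stems with 2 vowels (himil → zuhimilori, mirom → zumiromori, ritol → zuritolori) add zu- … -ori around the stem.
The other patterns: stems with 1 vowel add -uv; stems with 3 vowels add -ast.
So nigal → zunigalori.

zunigalori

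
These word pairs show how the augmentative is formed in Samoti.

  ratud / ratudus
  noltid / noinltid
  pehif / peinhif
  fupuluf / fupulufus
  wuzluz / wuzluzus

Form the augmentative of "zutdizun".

zutdizunus

"zutdizun" has last vowel 'u'. The stems whose last vowel is 'u' (ratud → ratudus, fupuluf → fupulufus, wuzluz → wuzluzus) add -us.
The other pattern: stems whose last vowel is 'i' insert -in- after the first vowel.
So zutdizun → zutdizunus.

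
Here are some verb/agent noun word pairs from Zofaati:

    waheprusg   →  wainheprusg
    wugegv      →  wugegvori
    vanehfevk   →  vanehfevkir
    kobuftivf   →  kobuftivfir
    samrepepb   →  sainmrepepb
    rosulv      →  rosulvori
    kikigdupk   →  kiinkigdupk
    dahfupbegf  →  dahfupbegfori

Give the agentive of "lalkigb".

kobuftivf and dahfupbegf both end in -f yet inflect differently (kobuftivfir, dahfupbegfori), so the final letter is not what conditions the rule; the second-to-last letter is.
"lalkigb" has second-to-last letter 'g'. The stems whose second-to-last letter is 'g' (wugegv → wugegvori, dahfupbegf → dahfupbegfori) add -ori.
So lalkigb → lalkigbori.

lalkigbori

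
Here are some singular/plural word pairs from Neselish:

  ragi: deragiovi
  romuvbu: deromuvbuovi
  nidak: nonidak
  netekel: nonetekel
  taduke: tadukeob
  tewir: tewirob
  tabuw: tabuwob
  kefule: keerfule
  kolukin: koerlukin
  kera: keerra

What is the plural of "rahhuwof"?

derahhuwofovi

taduke and kefule both end in -e yet inflect differently (tadukeob, keerfule), so the final letter is not what conditions the rule; the first letter is.
"rahhuwof" begins with r-. The stems beginning with r- (ragi → deragiovi, romuvbu → deromuvbuovi) add de- … -ovi around the stem.
So rahhuwof → derahhuwofovi.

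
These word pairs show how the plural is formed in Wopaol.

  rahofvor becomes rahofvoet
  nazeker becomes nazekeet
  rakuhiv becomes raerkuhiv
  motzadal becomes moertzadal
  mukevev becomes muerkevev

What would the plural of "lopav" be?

loerpav

nazeker and mukevev both have last vowel 'e' yet inflect differently (nazekeet, muerkevev), so the last vowel is not what conditions the rule; the final letter is.
"lopav" ends in -v. The stems ending in -v (rakuhiv → raerkuhiv, mukevev → muerkevev) insert -er- after the first vowel.
The other pattern: stems ending in -r drop the final letter and add -et.
So lopav → loerpav.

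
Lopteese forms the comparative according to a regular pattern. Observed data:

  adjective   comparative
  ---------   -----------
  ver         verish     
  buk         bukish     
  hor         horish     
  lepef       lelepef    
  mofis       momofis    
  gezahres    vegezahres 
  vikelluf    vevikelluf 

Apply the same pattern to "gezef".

"gezef" has 2 vowels. The stems with 2 vowels (lepef → lelepef, mofis → momofis) repeat the first consonant+vowel as a prefix.
So gezef → gegezef.

gegezef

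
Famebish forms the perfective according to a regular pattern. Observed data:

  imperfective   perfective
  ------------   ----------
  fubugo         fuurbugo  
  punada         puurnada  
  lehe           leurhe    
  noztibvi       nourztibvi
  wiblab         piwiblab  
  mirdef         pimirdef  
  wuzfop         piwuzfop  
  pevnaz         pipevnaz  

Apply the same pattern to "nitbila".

punada and wiblab both have last vowel 'a' yet inflect differently (puurnada, piwiblab), so the last vowel is not what conditions the rule; whether the stem ends in a vowel or a consonant is.
"nitbila" ends in a vowel. The stems ending in a vowel (fubugo → fuurbugo, punada → puurnada, lehe → leurhe) insert -ur- after the first vowel.
The other pattern: stems ending in a consonant add the prefix pi-.
So nitbila → niurtbila.

niurtbila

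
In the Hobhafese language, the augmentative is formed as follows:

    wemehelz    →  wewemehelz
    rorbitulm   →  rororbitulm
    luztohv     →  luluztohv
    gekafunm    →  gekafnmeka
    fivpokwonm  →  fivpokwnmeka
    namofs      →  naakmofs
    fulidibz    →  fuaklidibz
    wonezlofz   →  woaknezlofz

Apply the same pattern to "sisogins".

sisognseka

rorbitulm and gekafunm both end in -m yet inflect differently (rororbitulm, gekafnmeka), so the final letter is not what conditions the rule; the second-to-last letter is.
"sisogins" has second-to-last letter 'n'. The stems whose second-to-last letter is 'n' (gekafunm → gekafnmeka, fivpokwonm → fivpokwnmeka) delete the last vowel and add -eka.
So sisogins → sisognseka.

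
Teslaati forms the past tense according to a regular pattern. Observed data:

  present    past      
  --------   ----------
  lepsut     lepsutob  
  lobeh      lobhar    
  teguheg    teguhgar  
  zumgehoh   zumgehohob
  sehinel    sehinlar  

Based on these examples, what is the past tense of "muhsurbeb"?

muhsurbbar

"muhsurbeb" has last vowel 'e'. The stems whose last vowel is 'e' (teguheg → teguhgar, sehinel → sehinlar, lobeh → lobhar) delete the last vowel and add -ar.
The other pattern: stems whose last vowel is 'o' or 'u' add -ob.
So muhsurbeb → muhsurbbar.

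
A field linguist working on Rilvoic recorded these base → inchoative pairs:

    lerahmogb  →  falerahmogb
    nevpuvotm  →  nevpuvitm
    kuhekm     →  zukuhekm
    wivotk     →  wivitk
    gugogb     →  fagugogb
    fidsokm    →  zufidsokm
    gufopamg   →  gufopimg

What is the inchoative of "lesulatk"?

lesulitk

fidsokm and nevpuvotm both end in -m yet inflect differently (zufidsokm, nevpuvitm), so the final letter is not what conditions the rule; the second-to-last letter is.
"lesulatk" has second-to-last letter 't'. The stems whose second-to-last letter is 't' (nevpuvotm → nevpuvitm, wivotk → wivitk) change the last vowel to 'i'.
The other patterns: stems whose second-to-last letter is 'k' add the prefix zu-; stems whose second-to-last letter is 'g' add the prefix fa-.
So lesulatk → lesulitk.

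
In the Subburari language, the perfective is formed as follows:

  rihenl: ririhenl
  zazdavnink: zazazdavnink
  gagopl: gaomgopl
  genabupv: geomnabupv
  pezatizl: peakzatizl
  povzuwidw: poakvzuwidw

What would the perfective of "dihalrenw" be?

"dihalrenw" has second-to-last letter 'n'. The stems whose second-to-last letter is 'n' (rihenl → ririhenl, zazdavnink → zazazdavnink) repeat the first consonant+vowel as a prefix.
The other patterns: stems whose second-to-last letter is 'p' insert -om- after the first vowel; stems whose second-to-last letter is 'd' or 'z' insert -ak- after the first vowel.
So dihalrenw → didihalrenw.

didihalrenw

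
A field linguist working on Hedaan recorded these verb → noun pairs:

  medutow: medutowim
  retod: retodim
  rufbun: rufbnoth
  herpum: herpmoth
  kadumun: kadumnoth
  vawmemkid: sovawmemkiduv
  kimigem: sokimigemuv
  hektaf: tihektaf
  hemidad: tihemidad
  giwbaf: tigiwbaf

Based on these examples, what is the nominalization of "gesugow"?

retod and vawmemkid both end in -d yet inflect differently (retodim, sovawmemkiduv), so the final letter is not what conditions the rule; the last vowel is.
"gesugow" has last vowel 'o'. The stems whose last vowel is 'o' (medutow → medutowim, retod → retodim) add -im.
The other patterns: stems whose last vowel is 'u' delete the last vowel and add -oth; stems whose last vowel is 'e' or 'i' add so- … -uv around the stem; stems whose last vowel is 'a' add the prefix ti-.
So gesugow → gesugowim.

gesugowim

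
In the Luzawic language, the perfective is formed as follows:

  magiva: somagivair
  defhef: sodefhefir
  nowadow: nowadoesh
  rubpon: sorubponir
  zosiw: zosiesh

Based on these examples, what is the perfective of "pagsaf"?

nowadow and rubpon both have last vowel 'o' yet inflect differently (nowadoesh, sorubponir), so the last vowel is not what conditions the rule; the final letter is.
"pagsaf" ends in -f. The one such stem in the data (defhef → sodefhefir) adds so- … -ir around the stem, so the same rule applies.
The other pattern: stems ending in -w drop the final letter and add -esh.
So pagsaf → sopagsafir.

sopagsafir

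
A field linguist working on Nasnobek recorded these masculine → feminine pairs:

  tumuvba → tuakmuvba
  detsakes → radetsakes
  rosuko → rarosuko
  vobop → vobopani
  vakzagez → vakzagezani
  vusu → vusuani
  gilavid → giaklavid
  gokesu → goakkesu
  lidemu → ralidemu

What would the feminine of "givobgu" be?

giakvobgu

gokesu and vusu both end in -u yet inflect differently (goakkesu, vusuani), so the final letter is not what conditions the rule; the first letter is.
"givobgu" begins with g-. The stems beginning with g- (gokesu → goakkesu, gilavid → giaklavid) insert -ak- after the first vowel.
The other patterns: stems beginning with v- add -ani; stems beginning with d-, l- or r- add the prefix ra-.
So givobgu → giakvobgu.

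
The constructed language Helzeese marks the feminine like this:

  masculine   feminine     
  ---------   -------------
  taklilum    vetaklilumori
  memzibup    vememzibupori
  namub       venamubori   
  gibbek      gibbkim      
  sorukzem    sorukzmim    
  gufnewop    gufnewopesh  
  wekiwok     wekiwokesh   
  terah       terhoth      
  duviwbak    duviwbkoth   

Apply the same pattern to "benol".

benolesh

taklilum and sorukzem both end in -m yet inflect differently (vetaklilumori, sorukzmim), so the final letter is not what conditions the rule; the last vowel is.
"benol" has last vowel 'o'. The stems whose last vowel is 'o' (gufnewop → gufnewopesh, wekiwok → wekiwokesh) add -esh.
So benol → benolesh.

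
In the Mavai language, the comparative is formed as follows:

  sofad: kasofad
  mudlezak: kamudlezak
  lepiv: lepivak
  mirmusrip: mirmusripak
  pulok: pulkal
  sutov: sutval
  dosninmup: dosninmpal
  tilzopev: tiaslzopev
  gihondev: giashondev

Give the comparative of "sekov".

mudlezak and pulok both end in -k yet inflect differently (kamudlezak, pulkal), so the final letter is not what conditions the rule; the last vowel is.
"sekov" has last vowel 'o'. The stems whose last vowel is 'o' (pulok → pulkal, sutov → sutval) delete the last vowel and add -al.
The other patterns: stems whose last vowel is 'a' add the prefix ka-; stems whose last vowel is 'i' add -ak; stems whose last vowel is 'e' insert -as- after the first vowel.
So sekov → sekval.

sekval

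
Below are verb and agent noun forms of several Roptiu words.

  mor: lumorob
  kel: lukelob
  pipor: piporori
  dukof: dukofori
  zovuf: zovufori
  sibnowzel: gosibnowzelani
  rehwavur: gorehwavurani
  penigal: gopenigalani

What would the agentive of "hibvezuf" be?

gohibvezufani

"hibvezuf" has 3 vowels. The stems with 3 vowels (sibnowzel → gosibnowzelani, rehwavur → gorehwavurani, penigal → gopenigalani) add go- … -ani around the stem.
The other patterns: stems with 1 vowel add lu- … -ob around the stem; stems with 2 vowels add -ori.
So hibvezuf → gohibvezufani.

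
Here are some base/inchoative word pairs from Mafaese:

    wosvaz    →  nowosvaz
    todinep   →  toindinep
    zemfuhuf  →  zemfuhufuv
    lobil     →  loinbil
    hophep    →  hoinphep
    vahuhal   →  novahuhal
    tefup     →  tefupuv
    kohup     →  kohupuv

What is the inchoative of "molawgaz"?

lobil and vahuhal both end in -l yet inflect differently (loinbil, novahuhal), so the final letter is not what conditions the rule; the last vowel is.
"molawgaz" has last vowel 'a'. The stems whose last vowel is 'a' (vahuhal → novahuhal, wosvaz → nowosvaz) add the prefix no-.
The other patterns: stems whose last vowel is 'e' or 'i' insert -in- after the first vowel; stems whose last vowel is 'u' add -uv.
So molawgaz → nomolawgaz.

nomolawgaz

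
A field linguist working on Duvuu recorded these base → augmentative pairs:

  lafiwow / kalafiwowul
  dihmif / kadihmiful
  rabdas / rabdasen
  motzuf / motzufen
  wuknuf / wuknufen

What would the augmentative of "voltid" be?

kavoltidul

dihmif and motzuf both end in -f yet inflect differently (kadihmiful, motzufen), so the final letter is not what conditions the rule; the last vowel is.
"voltid" has last vowel 'i'. The one such stem in the data (dihmif → kadihmiful) adds ka- … -ul around the stem, so the same rule applies.
So voltid → kavoltidul.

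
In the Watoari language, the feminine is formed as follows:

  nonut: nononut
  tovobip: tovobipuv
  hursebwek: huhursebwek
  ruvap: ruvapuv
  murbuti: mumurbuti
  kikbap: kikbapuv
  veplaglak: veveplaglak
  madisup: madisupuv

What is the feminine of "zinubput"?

ruvap and veplaglak both have last vowel 'a' yet inflect differently (ruvapuv, veveplaglak), so the last vowel is not what conditions the rule; the final letter is.
"zinubput" ends in -t. The one such stem in the data (nonut → nononut) repeats the first consonant+vowel as a prefix (as do hursebwek, veplaglak), so the same rule applies.
So zinubput → zizinubput.

zizinubput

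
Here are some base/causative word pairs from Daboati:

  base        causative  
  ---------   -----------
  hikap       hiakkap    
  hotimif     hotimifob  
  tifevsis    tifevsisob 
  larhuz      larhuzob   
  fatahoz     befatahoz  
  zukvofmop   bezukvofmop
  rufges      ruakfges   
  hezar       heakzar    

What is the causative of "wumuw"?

fatahoz and larhuz both end in -z yet inflect differently (befatahoz, larhuzob), so the final letter is not what conditions the rule; the last vowel is.
"wumuw" has last vowel 'u'. The one such stem in the data (larhuz → larhuzob) adds -ob, so the same rule applies.
So wumuw → wumuwob.

wumuwob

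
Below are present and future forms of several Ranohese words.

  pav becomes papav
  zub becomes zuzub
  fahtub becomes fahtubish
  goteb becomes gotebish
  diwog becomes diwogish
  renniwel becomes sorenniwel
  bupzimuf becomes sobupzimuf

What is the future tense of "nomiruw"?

sonomiruw

"nomiruw" has 3 vowels. The stems with 3 vowels (renniwel → sorenniwel, bupzimuf → sobupzimuf) add the prefix so-.
So nomiruw → sonomiruw.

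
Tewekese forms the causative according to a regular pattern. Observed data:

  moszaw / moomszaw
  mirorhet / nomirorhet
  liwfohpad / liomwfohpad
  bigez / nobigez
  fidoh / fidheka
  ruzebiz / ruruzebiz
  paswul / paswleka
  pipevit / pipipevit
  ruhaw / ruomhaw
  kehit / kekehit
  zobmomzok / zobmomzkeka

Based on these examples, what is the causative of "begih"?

bebegih

ruzebiz and bigez both end in -z yet inflect differently (ruruzebiz, nobigez), so the final letter is not what conditions the rule; the last vowel is.
"begih" has last vowel 'i'. The stems whose last vowel is 'i' (ruzebiz → ruruzebiz, kehit → kekehit, pipevit → pipipevit) repeat the first consonant+vowel as a prefix.
So begih → bebegih.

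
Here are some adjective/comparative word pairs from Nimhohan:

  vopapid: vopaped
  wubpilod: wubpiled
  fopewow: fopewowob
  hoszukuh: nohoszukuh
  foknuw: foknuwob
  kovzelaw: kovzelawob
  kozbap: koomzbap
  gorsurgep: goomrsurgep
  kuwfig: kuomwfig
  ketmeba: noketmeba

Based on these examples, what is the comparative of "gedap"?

geomdap

"gedap" ends in -p. The stems ending in -p (kozbap → koomzbap, gorsurgep → goomrsurgep) insert -om- after the first vowel.
The other patterns: stems ending in -d change the last vowel to 'e'; stems ending in -w add -ob; stems ending in -a or -h add the prefix no-.
So gedap → geomdap.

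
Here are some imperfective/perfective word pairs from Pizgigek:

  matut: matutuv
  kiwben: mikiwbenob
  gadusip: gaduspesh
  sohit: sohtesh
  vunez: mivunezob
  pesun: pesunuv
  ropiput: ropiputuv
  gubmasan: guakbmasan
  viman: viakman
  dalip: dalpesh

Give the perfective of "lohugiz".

lohugzesh

sohit and matut both end in -t yet inflect differently (sohtesh, matutuv), so the final letter is not what conditions the rule; the last vowel is.
"lohugiz" has last vowel 'i'. The stems whose last vowel is 'i' (dalip → dalpesh, gadusip → gaduspesh, sohit → sohtesh) delete the last vowel and add -esh.
So lohugiz → lohugzesh.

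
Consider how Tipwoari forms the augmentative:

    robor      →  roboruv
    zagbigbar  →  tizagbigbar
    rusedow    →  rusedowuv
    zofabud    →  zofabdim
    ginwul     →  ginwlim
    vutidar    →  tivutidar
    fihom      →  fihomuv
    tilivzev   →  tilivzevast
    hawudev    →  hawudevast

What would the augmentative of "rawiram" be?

zagbigbar and robor both end in -r yet inflect differently (tizagbigbar, roboruv), so the final letter is not what conditions the rule; the last vowel is.
"rawiram" has last vowel 'a'. The stems whose last vowel is 'a' (zagbigbar → tizagbigbar, vutidar → tivutidar) add the prefix ti-.
The other patterns: stems whose last vowel is 'u' delete the last vowel and add -im; stems whose last vowel is 'e' add -ast; stems whose last vowel is 'o' add -uv.
So rawiram → tirawiram.

tirawiram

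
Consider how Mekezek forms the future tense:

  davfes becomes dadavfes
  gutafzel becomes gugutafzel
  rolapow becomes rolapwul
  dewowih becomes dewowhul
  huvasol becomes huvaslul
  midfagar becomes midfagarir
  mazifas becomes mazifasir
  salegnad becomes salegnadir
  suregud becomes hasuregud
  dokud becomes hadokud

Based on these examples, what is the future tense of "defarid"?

gutafzel and huvasol both end in -l yet inflect differently (gugutafzel, huvaslul), so the final letter is not what conditions the rule; the last vowel is.
"defarid" has last vowel 'i'. The one such stem in the data (dewowih → dewowhul) deletes the last vowel and adds -ul (as do rolapow, huvasol), so the same rule applies.
The other patterns: stems whose last vowel is 'e' repeat the first consonant+vowel as a prefix; stems whose last vowel is 'a' add -ir; stems whose last vowel is 'u' add the prefix ha-.
So defarid → defardul.

defardul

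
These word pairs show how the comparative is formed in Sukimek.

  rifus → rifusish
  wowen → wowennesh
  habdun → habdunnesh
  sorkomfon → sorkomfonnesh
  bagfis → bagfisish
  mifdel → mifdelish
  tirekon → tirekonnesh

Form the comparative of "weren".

werennesh

wowen and mifdel both have last vowel 'e' yet inflect differently (wowennesh, mifdelish), so the last vowel is not what conditions the rule; the final letter is.
"weren" ends in -n. The stems ending in -n (tirekon → tirekonnesh, wowen → wowennesh, habdun → habdunnesh) double the final consonant and add -esh.
So weren → werennesh.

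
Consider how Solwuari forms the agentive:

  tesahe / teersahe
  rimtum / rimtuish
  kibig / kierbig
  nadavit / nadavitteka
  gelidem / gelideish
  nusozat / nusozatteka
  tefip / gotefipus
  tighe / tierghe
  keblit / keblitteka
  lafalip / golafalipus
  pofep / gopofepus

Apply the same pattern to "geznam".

keblit and tefip both have last vowel 'i' yet inflect differently (keblitteka, gotefipus), so the last vowel is not what conditions the rule; the final letter is.
"geznam" ends in -m. The stems ending in -m (gelidem → gelideish, rimtum → rimtuish) drop the final letter and add -ish.
The other patterns: stems ending in -t double the final consonant and add -eka; stems ending in -p add go- … -us around the stem; stems ending in -e or -g insert -er- after the first vowel.
So geznam → geznaish.

geznaish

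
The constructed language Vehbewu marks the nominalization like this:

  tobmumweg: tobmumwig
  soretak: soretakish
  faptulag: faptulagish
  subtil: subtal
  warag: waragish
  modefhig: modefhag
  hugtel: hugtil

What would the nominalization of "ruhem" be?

ruhim

faptulag and modefhig both end in -g yet inflect differently (faptulagish, modefhag), so the final letter is not what conditions the rule; the last vowel is.
"ruhem" has last vowel 'e'. The stems whose last vowel is 'e' (hugtel → hugtil, tobmumweg → tobmumwig) change the last vowel to 'i'.
So ruhem → ruhim.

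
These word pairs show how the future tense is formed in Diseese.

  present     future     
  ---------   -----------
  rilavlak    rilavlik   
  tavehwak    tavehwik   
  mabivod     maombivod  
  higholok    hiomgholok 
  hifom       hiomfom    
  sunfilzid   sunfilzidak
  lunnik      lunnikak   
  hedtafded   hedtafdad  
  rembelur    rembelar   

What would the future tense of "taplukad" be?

taplukid

rilavlak and higholok both end in -k yet inflect differently (rilavlik, hiomgholok), so the final letter is not what conditions the rule; the last vowel is.
"taplukad" has last vowel 'a'. The stems whose last vowel is 'a' (rilavlak → rilavlik, tavehwak → tavehwik) change the last vowel to 'i'.
So taplukad → taplukid.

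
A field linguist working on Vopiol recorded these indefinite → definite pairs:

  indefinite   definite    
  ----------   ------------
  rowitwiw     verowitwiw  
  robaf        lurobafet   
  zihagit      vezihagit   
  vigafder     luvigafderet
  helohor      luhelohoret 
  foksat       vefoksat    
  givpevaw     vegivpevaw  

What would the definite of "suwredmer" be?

foksat and robaf both have last vowel 'a' yet inflect differently (vefoksat, lurobafet), so the last vowel is not what conditions the rule; the final letter is.
"suwredmer" ends in -r. The stems ending in -r (vigafder → luvigafderet, helohor → luhelohoret) add lu- … -et around the stem.
So suwredmer → lusuwredmeret.

lusuwredmeret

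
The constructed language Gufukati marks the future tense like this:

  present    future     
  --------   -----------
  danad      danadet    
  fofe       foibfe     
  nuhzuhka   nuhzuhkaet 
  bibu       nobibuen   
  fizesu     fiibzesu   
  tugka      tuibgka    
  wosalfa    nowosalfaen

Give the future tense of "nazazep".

nuhzuhka and wosalfa both end in -a yet inflect differently (nuhzuhkaet, nowosalfaen), so the final letter is not what conditions the rule; the first letter is.
"nazazep" begins with n-. The one such stem in the data (nuhzuhka → nuhzuhkaet) adds -et, so the same rule applies.
The other patterns: stems beginning with b- or w- add no- … -en around the stem; stems beginning with f- or t- insert -ib- after the first vowel.
So nazazep → nazazepet.

nazazepet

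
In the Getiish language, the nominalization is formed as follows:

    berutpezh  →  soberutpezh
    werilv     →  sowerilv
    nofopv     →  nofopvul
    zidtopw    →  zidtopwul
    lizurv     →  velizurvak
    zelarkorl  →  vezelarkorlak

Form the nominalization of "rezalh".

"rezalh" has second-to-last letter 'l'. The one such stem in the data (werilv → sowerilv) adds the prefix so-, so the same rule applies.
So rezalh → sorezalh.

sorezalh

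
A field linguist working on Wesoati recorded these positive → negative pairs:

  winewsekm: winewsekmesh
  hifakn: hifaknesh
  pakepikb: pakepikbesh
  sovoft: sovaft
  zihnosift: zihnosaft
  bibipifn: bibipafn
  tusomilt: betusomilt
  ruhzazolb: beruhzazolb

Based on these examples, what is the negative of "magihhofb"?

magihhafb

hifakn and bibipifn both end in -n yet inflect differently (hifaknesh, bibipafn), so the final letter is not what conditions the rule; the second-to-last letter is.
"magihhofb" has second-to-last letter 'f'. The stems whose second-to-last letter is 'f' (sovoft → sovaft, zihnosift → zihnosaft, bibipifn → bibipafn) change the last vowel to 'a'.
The other patterns: stems whose second-to-last letter is 'k' add -esh; stems whose second-to-last letter is 'l' add the prefix be-.
So magihhofb → magihhafb.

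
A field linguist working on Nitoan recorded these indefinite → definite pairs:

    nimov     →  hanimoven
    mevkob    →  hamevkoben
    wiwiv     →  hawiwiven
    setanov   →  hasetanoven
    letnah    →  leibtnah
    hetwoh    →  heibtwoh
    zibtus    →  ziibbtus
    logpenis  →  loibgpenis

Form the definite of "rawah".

raibwah

"rawah" ends in -h. The stems ending in -h (letnah → leibtnah, hetwoh → heibtwoh) insert -ib- after the first vowel.
So rawah → raibwah.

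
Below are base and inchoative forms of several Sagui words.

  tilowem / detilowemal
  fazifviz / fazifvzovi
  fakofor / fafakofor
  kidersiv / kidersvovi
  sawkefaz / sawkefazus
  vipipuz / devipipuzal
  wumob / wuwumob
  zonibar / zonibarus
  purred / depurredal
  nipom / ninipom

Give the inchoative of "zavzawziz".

zavzawzzovi

"zavzawziz" has last vowel 'i'. The stems whose last vowel is 'i' (fazifviz → fazifvzovi, kidersiv → kidersvovi) delete the last vowel and add -ovi.
So zavzawziz → zavzawzzovi.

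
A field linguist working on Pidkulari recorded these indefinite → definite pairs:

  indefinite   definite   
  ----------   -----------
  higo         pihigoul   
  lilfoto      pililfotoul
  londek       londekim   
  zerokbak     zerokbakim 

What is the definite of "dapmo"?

pidapmoul

"dapmo" ends in a vowel. The stems ending in a vowel (higo → pihigoul, lilfoto → pililfotoul) add pi- … -ul around the stem.
So dapmo → pidapmoul.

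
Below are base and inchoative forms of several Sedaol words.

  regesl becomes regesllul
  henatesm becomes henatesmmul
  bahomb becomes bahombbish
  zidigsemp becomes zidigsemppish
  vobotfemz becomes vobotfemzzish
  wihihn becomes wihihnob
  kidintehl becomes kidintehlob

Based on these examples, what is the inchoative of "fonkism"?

fonkismmul

"fonkism" has second-to-last letter 's'. The stems whose second-to-last letter is 's' (regesl → regesllul, henatesm → henatesmmul) double the final consonant and add -ul.
So fonkism → fonkismmul.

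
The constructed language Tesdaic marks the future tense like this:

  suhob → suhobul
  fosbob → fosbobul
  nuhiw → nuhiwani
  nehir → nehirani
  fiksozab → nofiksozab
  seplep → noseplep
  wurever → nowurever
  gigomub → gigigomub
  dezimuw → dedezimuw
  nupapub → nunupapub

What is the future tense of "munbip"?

"munbip" has last vowel 'i'. The stems whose last vowel is 'i' (nuhiw → nuhiwani, nehir → nehirani) add -ani.
The other patterns: stems whose last vowel is 'o' add -ul; stems whose last vowel is 'a' or 'e' add the prefix no-; stems whose last vowel is 'u' repeat the first consonant+vowel as a prefix.
So munbip → munbipani.

munbipani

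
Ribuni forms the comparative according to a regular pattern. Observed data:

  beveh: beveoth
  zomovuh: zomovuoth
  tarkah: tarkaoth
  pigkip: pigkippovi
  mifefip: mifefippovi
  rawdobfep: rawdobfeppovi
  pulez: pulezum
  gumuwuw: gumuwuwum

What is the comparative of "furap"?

beveh and rawdobfep both have last vowel 'e' yet inflect differently (beveoth, rawdobfeppovi), so the last vowel is not what conditions the rule; the final letter is.
"furap" ends in -p. The stems ending in -p (pigkip → pigkippovi, mifefip → mifefippovi, rawdobfep → rawdobfeppovi) double the final consonant and add -ovi.
So furap → furappovi.

furappovi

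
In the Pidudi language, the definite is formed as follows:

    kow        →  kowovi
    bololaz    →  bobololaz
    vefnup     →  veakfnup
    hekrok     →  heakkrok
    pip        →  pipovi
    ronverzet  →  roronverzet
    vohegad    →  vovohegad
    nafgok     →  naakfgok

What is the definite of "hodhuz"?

hoakdhuz

pip and vefnup both end in -p yet inflect differently (pipovi, veakfnup), so the final letter is not what conditions the rule; the number of vowels is.
"hodhuz" has 2 vowels. The stems with 2 vowels (nafgok → naakfgok, hekrok → heakkrok, vefnup → veakfnup) insert -ak- after the first vowel.
So hodhuz → hoakdhuz.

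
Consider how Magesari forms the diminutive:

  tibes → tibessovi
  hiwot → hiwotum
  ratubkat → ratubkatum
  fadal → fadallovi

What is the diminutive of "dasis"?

dasissovi

"dasis" ends in -s. The one such stem in the data (tibes → tibessovi) doubles the final consonant and adds -ovi (as does fadal), so the same rule applies.
So dasis → dasissovi.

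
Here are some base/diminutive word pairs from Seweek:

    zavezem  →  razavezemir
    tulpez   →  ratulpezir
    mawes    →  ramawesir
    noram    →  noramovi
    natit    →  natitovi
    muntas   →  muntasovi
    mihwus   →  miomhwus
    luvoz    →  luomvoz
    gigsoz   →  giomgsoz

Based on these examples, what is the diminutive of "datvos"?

daomtvos

zavezem and noram both end in -m yet inflect differently (razavezemir, noramovi), so the final letter is not what conditions the rule; the last vowel is.
"datvos" has last vowel 'o'. The stems whose last vowel is 'o' (luvoz → luomvoz, gigsoz → giomgsoz) insert -om- after the first vowel.
So datvos → daomtvos.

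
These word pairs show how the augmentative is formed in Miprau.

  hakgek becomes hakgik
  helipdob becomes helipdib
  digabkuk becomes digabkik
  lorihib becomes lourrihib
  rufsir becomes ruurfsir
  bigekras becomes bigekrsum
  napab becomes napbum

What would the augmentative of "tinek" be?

napab and lorihib both end in -b yet inflect differently (napbum, lourrihib), so the final letter is not what conditions the rule; the last vowel is.
"tinek" has last vowel 'e'. The one such stem in the data (hakgek → hakgik) changes the last vowel to 'i' (as do digabkuk, helipdob), so the same rule applies.
So tinek → tinik.

tinik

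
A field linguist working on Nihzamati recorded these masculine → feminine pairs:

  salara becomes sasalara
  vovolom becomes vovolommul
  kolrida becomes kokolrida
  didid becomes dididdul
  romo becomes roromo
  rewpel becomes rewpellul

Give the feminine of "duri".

vovolom and romo both have last vowel 'o' yet inflect differently (vovolommul, roromo), so the last vowel is not what conditions the rule; whether the stem ends in a vowel or a consonant is.
"duri" ends in a vowel. The stems ending in a vowel (kolrida → kokolrida, romo → roromo, salara → sasalara) repeat the first consonant+vowel as a prefix.
The other pattern: stems ending in a consonant double the final consonant and add -ul.
So duri → duduri.

duduri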